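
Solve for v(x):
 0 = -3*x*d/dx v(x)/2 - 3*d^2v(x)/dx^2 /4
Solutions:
 v(x) = C1 + C2*erf(x)


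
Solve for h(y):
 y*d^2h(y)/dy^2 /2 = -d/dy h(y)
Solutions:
 h(y) = C1 + C2/y


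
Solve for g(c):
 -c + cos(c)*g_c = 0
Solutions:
 g(c) = C1 + Integral(c/cos(c), c)


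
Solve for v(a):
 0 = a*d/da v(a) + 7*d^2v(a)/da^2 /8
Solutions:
 v(a) = C1 + C2*erf(2*sqrt(7)*a/7)


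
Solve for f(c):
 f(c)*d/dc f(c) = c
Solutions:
 f(c) = -sqrt(C1 + c^2)
 f(c) = sqrt(C1 + c^2)


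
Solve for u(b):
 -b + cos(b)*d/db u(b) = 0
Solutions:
 u(b) = C1 + Integral(b/cos(b), b)


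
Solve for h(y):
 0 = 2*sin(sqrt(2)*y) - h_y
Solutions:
 h(y) = C1 - sqrt(2)*cos(sqrt(2)*y)


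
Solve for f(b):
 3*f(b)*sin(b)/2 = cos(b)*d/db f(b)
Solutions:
 f(b) = C1/cos(b)^(3/2)


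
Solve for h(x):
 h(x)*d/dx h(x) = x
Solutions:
 h(x) = -sqrt(C1 + x^2)
 h(x) = sqrt(C1 + x^2)


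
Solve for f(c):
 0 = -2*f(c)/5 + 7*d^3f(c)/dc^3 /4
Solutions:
 f(c) = C3*exp(2*35^(2/3)*c/35) + (C1*sin(sqrt(3)*35^(2/3)*c/35) + C2*cos(sqrt(3)*35^(2/3)*c/35))*exp(-35^(2/3)*c/35)


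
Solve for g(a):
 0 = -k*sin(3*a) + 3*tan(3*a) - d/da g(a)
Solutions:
 g(a) = C1 + k*cos(3*a)/3 - log(cos(3*a))


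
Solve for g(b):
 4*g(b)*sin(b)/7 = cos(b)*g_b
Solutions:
 g(b) = C1/cos(b)^(4/7)


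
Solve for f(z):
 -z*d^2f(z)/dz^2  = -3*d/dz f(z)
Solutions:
 f(z) = C1 + C2*z^4


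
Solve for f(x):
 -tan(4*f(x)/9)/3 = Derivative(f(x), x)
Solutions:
 f(x) = -9*asin(C1*exp(-4*x/27))/4 + 9*pi/4
 f(x) = 9*asin(C1*exp(-4*x/27))/4


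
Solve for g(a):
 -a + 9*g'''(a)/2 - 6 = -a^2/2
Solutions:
 g(a) = C1 + C2*a + C3*a^2 - a^5/540 + a^4/108 + 2*a^3/9


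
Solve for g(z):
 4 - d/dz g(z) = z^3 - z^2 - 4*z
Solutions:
 g(z) = C1 - z^4/4 + z^3/3 + 2*z^2 + 4*z


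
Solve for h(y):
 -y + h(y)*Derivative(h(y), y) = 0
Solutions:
 h(y) = -sqrt(C1 + y^2)
 h(y) = sqrt(C1 + y^2)


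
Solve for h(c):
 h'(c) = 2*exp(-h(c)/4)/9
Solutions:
 h(c) = 4*log(C1 + c/18)


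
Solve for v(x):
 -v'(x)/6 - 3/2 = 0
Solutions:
 v(x) = C1 - 9*x


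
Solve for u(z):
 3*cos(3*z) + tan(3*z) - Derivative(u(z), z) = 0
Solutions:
 u(z) = C1 - log(cos(3*z))/3 + sin(3*z)


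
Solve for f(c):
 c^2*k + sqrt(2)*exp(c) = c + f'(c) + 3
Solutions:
 f(c) = C1 + c^3*k/3 - c^2/2 - 3*c + sqrt(2)*exp(c)


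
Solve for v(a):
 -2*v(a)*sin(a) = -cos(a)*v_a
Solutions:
 v(a) = C1/cos(a)^2


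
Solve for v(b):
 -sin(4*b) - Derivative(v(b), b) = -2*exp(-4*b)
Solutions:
 v(b) = C1 + cos(4*b)/4 - exp(-4*b)/2


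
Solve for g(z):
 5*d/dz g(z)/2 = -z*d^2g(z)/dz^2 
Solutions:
 g(z) = C1 + C2/z^(3/2)


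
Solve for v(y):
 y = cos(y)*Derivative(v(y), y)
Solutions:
 v(y) = C1 + Integral(y/cos(y), y)


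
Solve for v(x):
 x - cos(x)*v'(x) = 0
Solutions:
 v(x) = C1 + Integral(x/cos(x), x)


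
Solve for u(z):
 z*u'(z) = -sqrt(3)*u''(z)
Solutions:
 u(z) = C1 + C2*erf(sqrt(2)*3^(3/4)*z/6)


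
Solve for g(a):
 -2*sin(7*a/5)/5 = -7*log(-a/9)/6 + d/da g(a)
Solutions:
 g(a) = C1 + 7*a*log(-a)/6 - 7*a*log(3)/3 - 7*a/6 + 2*cos(7*a/5)/7


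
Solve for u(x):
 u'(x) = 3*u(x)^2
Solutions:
 u(x) = -1/(C1 + 3*x)


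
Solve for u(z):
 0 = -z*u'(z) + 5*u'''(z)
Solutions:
 u(z) = C1 + Integral(C2*airyai(5^(2/3)*z/5) + C3*airybi(5^(2/3)*z/5), z)


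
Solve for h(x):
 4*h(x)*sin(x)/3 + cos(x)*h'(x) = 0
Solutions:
 h(x) = C1*cos(x)^(4/3)


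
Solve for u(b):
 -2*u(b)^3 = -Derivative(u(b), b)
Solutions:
 u(b) = -sqrt(2)*sqrt(-1/(C1 + 2*b))/2
 u(b) = sqrt(2)*sqrt(-1/(C1 + 2*b))/2


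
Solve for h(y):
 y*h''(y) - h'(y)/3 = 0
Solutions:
 h(y) = C1 + C2*y^(4/3)


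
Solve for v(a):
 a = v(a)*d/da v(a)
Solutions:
 v(a) = -sqrt(C1 + a^2)
 v(a) = sqrt(C1 + a^2)


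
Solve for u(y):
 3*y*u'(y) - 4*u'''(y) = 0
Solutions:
 u(y) = C1 + Integral(C2*airyai(6^(1/3)*y/2) + C3*airybi(6^(1/3)*y/2), y)


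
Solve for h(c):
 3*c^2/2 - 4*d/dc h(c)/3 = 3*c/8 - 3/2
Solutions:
 h(c) = C1 + 3*c^3/8 - 9*c^2/64 + 9*c/8


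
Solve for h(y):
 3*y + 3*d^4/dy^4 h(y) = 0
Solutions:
 h(y) = C1 + C2*y + C3*y^2 + C4*y^3 - y^5/120


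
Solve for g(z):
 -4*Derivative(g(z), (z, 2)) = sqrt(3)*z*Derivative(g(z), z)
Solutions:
 g(z) = C1 + C2*erf(sqrt(2)*3^(1/4)*z/4)


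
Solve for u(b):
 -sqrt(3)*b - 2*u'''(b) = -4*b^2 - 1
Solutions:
 u(b) = C1 + C2*b + C3*b^2 + b^5/30 - sqrt(3)*b^4/48 + b^3/12


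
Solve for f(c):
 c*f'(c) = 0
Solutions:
 f(c) = C1


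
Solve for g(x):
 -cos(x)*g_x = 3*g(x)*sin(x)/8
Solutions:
 g(x) = C1*cos(x)^(3/8)


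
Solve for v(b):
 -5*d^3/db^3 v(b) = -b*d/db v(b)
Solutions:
 v(b) = C1 + Integral(C2*airyai(5^(2/3)*b/5) + C3*airybi(5^(2/3)*b/5), b)


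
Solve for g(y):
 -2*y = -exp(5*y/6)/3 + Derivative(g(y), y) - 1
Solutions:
 g(y) = C1 - y^2 + y + 2*exp(5*y/6)/5


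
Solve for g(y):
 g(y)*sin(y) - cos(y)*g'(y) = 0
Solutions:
 g(y) = C1/cos(y)


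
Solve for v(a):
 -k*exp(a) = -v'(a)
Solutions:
 v(a) = C1 + k*exp(a)


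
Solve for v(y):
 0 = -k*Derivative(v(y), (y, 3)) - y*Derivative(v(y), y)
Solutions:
 v(y) = C1 + Integral(C2*airyai(y*(-1/k)^(1/3)) + C3*airybi(y*(-1/k)^(1/3)), y)


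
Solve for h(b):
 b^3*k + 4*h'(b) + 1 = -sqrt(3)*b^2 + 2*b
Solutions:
 h(b) = C1 - b^4*k/16 - sqrt(3)*b^3/12 + b^2/4 - b/4


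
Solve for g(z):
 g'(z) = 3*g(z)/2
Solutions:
 g(z) = C1*exp(3*z/2)


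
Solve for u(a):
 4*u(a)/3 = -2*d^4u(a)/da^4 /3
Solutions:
 u(a) = (C1*sin(2^(3/4)*a/2) + C2*cos(2^(3/4)*a/2))*exp(-2^(3/4)*a/2) + (C3*sin(2^(3/4)*a/2) + C4*cos(2^(3/4)*a/2))*exp(2^(3/4)*a/2)


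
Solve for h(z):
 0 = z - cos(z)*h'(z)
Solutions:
 h(z) = C1 + Integral(z/cos(z), z)


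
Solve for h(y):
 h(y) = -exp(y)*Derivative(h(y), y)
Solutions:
 h(y) = C1*exp(exp(-y))


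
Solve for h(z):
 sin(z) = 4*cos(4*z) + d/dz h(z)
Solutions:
 h(z) = C1 - sin(4*z) - cos(z)


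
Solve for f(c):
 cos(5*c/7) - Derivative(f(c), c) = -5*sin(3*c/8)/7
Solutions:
 f(c) = C1 + 7*sin(5*c/7)/5 - 40*cos(3*c/8)/21


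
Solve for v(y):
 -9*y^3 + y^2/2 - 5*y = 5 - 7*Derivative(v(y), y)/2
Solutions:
 v(y) = C1 + 9*y^4/14 - y^3/21 + 5*y^2/7 + 10*y/7


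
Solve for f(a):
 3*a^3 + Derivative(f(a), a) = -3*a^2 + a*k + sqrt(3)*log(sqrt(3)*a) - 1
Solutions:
 f(a) = C1 - 3*a^4/4 - a^3 + a^2*k/2 + sqrt(3)*a*log(a) - sqrt(3)*a - a + sqrt(3)*a*log(3)/2


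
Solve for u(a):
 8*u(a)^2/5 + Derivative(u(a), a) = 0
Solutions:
 u(a) = 5/(C1 + 8*a)


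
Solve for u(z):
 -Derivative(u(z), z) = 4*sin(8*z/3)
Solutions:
 u(z) = C1 + 3*cos(8*z/3)/2


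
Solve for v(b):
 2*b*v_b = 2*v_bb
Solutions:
 v(b) = C1 + C2*erfi(sqrt(2)*b/2)


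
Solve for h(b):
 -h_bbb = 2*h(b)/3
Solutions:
 h(b) = C3*exp(-2^(1/3)*3^(2/3)*b/3) + (C1*sin(2^(1/3)*3^(1/6)*b/2) + C2*cos(2^(1/3)*3^(1/6)*b/2))*exp(2^(1/3)*3^(2/3)*b/6)


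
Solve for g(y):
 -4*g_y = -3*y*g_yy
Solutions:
 g(y) = C1 + C2*y^(7/3)


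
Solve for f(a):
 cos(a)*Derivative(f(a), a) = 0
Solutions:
 f(a) = C1


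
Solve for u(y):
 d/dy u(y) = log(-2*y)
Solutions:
 u(y) = C1 + y*log(-y) + y*(-1 + log(2))


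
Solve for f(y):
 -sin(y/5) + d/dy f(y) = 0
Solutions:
 f(y) = C1 - 5*cos(y/5)


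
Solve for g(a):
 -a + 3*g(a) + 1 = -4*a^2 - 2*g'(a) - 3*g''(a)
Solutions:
 g(a) = -4*a^2/3 + 19*a/9 + (C1*sin(2*sqrt(2)*a/3) + C2*cos(2*sqrt(2)*a/3))*exp(-a/3) + 25/27


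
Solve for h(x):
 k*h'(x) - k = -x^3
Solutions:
 h(x) = C1 + x - x^4/(4*k)


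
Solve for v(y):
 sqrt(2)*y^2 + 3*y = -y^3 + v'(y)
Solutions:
 v(y) = C1 + y^4/4 + sqrt(2)*y^3/3 + 3*y^2/2


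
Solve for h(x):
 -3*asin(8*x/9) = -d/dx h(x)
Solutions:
 h(x) = C1 + 3*x*asin(8*x/9) + 3*sqrt(81 - 64*x^2)/8


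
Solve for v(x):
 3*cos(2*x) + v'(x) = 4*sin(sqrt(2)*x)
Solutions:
 v(x) = C1 - 3*sin(2*x)/2 - 2*sqrt(2)*cos(sqrt(2)*x)


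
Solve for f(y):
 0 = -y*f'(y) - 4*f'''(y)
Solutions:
 f(y) = C1 + Integral(C2*airyai(-2^(1/3)*y/2) + C3*airybi(-2^(1/3)*y/2), y)


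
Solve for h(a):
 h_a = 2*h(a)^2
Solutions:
 h(a) = -1/(C1 + 2*a)


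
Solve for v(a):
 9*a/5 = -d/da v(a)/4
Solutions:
 v(a) = C1 - 18*a^2/5


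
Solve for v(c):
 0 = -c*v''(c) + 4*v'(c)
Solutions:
 v(c) = C1 + C2*c^5


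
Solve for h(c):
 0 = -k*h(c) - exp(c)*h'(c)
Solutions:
 h(c) = C1*exp(k*exp(-c))


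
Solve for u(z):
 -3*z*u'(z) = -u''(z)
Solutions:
 u(z) = C1 + C2*erfi(sqrt(6)*z/2)


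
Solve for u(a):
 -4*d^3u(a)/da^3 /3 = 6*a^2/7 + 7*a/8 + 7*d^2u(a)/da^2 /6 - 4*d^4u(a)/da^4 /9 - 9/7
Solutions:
 u(a) = C1 + C2*a + C3*exp(a*(6 - sqrt(78))/4) + C4*exp(a*(6 + sqrt(78))/4) - 3*a^4/49 + 425*a^3/2744 - 624*a^2/2401


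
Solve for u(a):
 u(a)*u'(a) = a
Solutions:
 u(a) = -sqrt(C1 + a^2)
 u(a) = sqrt(C1 + a^2)


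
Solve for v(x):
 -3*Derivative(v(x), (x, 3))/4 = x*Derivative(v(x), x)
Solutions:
 v(x) = C1 + Integral(C2*airyai(-6^(2/3)*x/3) + C3*airybi(-6^(2/3)*x/3), x)


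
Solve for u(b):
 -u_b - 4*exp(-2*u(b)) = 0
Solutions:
 u(b) = log(-sqrt(C1 - 8*b))
 u(b) = log(C1 - 8*b)/2


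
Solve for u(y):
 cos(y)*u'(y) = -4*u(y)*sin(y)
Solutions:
 u(y) = C1*cos(y)^4


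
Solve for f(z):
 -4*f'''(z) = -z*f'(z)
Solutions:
 f(z) = C1 + Integral(C2*airyai(2^(1/3)*z/2) + C3*airybi(2^(1/3)*z/2), z)


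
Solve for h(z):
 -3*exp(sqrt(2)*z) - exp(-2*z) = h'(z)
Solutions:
 h(z) = C1 - 3*sqrt(2)*exp(sqrt(2)*z)/2 + exp(-2*z)/2


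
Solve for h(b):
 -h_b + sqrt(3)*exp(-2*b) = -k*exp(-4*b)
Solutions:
 h(b) = C1 - k*exp(-4*b)/4 - sqrt(3)*exp(-2*b)/2


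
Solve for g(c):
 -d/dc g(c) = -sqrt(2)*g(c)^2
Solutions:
 g(c) = -1/(C1 + sqrt(2)*c)


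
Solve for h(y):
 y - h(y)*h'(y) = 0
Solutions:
 h(y) = -sqrt(C1 + y^2)
 h(y) = sqrt(C1 + y^2)


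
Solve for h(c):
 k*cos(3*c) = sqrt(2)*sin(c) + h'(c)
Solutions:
 h(c) = C1 + k*sin(3*c)/3 + sqrt(2)*cos(c)


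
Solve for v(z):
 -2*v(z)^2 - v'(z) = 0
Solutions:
 v(z) = 1/(C1 + 2*z)


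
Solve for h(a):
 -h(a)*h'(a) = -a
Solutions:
 h(a) = -sqrt(C1 + a^2)
 h(a) = sqrt(C1 + a^2)


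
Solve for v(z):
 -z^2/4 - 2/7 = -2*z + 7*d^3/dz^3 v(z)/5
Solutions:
 v(z) = C1 + C2*z + C3*z^2 - z^5/336 + 5*z^4/84 - 5*z^3/147


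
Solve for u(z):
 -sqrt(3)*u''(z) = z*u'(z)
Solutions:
 u(z) = C1 + C2*erf(sqrt(2)*3^(3/4)*z/6)


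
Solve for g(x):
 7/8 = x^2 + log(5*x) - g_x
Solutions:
 g(x) = C1 + x^3/3 + x*log(x) - 15*x/8 + x*log(5)


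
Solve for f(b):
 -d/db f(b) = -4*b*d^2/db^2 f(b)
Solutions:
 f(b) = C1 + C2*b^(5/4)


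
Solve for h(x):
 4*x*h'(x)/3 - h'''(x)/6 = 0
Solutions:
 h(x) = C1 + Integral(C2*airyai(2*x) + C3*airybi(2*x), x)


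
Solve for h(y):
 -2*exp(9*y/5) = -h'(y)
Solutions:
 h(y) = C1 + 10*exp(9*y/5)/9


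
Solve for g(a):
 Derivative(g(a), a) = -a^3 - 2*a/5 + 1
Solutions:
 g(a) = C1 - a^4/4 - a^2/5 + a


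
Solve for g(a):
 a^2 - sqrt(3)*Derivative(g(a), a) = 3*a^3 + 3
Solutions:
 g(a) = C1 - sqrt(3)*a^4/4 + sqrt(3)*a^3/9 - sqrt(3)*a


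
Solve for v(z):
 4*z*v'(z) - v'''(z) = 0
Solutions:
 v(z) = C1 + Integral(C2*airyai(2^(2/3)*z) + C3*airybi(2^(2/3)*z), z)


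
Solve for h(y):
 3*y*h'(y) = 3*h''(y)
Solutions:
 h(y) = C1 + C2*erfi(sqrt(2)*y/2)


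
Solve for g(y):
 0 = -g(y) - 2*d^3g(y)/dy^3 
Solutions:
 g(y) = C3*exp(-2^(2/3)*y/2) + (C1*sin(2^(2/3)*sqrt(3)*y/4) + C2*cos(2^(2/3)*sqrt(3)*y/4))*exp(2^(2/3)*y/4)


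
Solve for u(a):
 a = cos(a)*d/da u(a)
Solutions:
 u(a) = C1 + Integral(a/cos(a), a)


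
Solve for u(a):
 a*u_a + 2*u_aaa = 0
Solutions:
 u(a) = C1 + Integral(C2*airyai(-2^(2/3)*a/2) + C3*airybi(-2^(2/3)*a/2), a)


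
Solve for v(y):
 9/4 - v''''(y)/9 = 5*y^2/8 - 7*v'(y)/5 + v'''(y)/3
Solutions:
 v(y) = C1 + C2*exp(-y*(10^(1/3)/(2*(3*sqrt(301) + 53)^(1/3)) + 1 + 10^(2/3)*(3*sqrt(301) + 53)^(1/3)/20))*sin(10^(1/3)*sqrt(3)*y*(-10^(1/3)*(3*sqrt(301) + 53)^(1/3) + 10/(3*sqrt(301) + 53)^(1/3))/20) + C3*exp(-y*(10^(1/3)/(2*(3*sqrt(301) + 53)^(1/3)) + 1 + 10^(2/3)*(3*sqrt(301) + 53)^(1/3)/20))*cos(10^(1/3)*sqrt(3)*y*(-10^(1/3)*(3*sqrt(301) + 53)^(1/3) + 10/(3*sqrt(301) + 53)^(1/3))/20) + C4*exp(y*(-1 + 10^(1/3)/(3*sqrt(301) + 53)^(1/3) + 10^(2/3)*(3*sqrt(301) + 53)^(1/3)/10)) + 25*y^3/168 - 205*y/147


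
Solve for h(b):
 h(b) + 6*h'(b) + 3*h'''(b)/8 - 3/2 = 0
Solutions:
 h(b) = C1*exp(6^(1/3)*b*(-8*3^(1/3)/(3 + sqrt(777))^(1/3) + 2^(1/3)*(3 + sqrt(777))^(1/3))/6)*sin(2^(1/3)*3^(1/6)*b*(4/(3 + sqrt(777))^(1/3) + 2^(1/3)*3^(2/3)*(3 + sqrt(777))^(1/3)/6)) + C2*exp(6^(1/3)*b*(-8*3^(1/3)/(3 + sqrt(777))^(1/3) + 2^(1/3)*(3 + sqrt(777))^(1/3))/6)*cos(2^(1/3)*3^(1/6)*b*(4/(3 + sqrt(777))^(1/3) + 2^(1/3)*3^(2/3)*(3 + sqrt(777))^(1/3)/6)) + C3*exp(-6^(1/3)*b*(-8*3^(1/3)/(3 + sqrt(777))^(1/3) + 2^(1/3)*(3 + sqrt(777))^(1/3))/3) + 3/2


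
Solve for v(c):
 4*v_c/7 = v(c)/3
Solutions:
 v(c) = C1*exp(7*c/12)


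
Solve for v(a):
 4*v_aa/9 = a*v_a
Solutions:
 v(a) = C1 + C2*erfi(3*sqrt(2)*a/4)


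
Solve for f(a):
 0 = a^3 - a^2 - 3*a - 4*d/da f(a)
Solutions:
 f(a) = C1 + a^4/16 - a^3/12 - 3*a^2/8


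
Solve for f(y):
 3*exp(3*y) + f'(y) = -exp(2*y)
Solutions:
 f(y) = C1 - exp(3*y) - exp(2*y)/2


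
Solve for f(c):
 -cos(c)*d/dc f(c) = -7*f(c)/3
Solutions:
 f(c) = C1*(sin(c) + 1)^(7/6)/(sin(c) - 1)^(7/6)


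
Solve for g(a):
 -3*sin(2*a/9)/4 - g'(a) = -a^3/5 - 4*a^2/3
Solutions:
 g(a) = C1 + a^4/20 + 4*a^3/9 + 27*cos(2*a/9)/8


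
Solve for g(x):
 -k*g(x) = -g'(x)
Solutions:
 g(x) = C1*exp(k*x)


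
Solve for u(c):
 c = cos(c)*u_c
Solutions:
 u(c) = C1 + Integral(c/cos(c), c)


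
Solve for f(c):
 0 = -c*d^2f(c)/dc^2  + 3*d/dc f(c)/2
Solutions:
 f(c) = C1 + C2*c^(5/2)


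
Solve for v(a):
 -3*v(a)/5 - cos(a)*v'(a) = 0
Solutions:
 v(a) = C1*(sin(a) - 1)^(3/10)/(sin(a) + 1)^(3/10)


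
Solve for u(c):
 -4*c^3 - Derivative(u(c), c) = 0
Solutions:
 u(c) = C1 - c^4


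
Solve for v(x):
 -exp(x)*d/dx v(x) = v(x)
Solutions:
 v(x) = C1*exp(exp(-x))


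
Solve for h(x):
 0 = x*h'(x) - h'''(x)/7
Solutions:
 h(x) = C1 + Integral(C2*airyai(7^(1/3)*x) + C3*airybi(7^(1/3)*x), x)


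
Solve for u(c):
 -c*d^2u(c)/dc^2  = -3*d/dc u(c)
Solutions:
 u(c) = C1 + C2*c^4


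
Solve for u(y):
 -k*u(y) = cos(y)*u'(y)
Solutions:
 u(y) = C1*exp(k*(log(sin(y) - 1) - log(sin(y) + 1))/2)


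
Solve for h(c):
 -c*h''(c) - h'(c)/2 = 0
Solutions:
 h(c) = C1 + C2*sqrt(c)


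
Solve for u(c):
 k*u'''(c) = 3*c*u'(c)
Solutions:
 u(c) = C1 + Integral(C2*airyai(3^(1/3)*c*(1/k)^(1/3)) + C3*airybi(3^(1/3)*c*(1/k)^(1/3)), c)


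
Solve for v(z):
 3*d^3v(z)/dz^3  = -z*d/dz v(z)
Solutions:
 v(z) = C1 + Integral(C2*airyai(-3^(2/3)*z/3) + C3*airybi(-3^(2/3)*z/3), z)


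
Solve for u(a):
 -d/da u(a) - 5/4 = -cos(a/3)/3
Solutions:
 u(a) = C1 - 5*a/4 + sin(a/3)


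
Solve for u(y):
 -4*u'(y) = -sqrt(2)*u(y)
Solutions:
 u(y) = C1*exp(sqrt(2)*y/4)


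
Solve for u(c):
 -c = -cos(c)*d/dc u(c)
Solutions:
 u(c) = C1 + Integral(c/cos(c), c)


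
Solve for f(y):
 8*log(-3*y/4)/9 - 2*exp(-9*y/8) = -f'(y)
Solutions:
 f(y) = C1 - 8*y*log(-y)/9 + 8*y*(-log(3) + 1 + 2*log(2))/9 - 16*exp(-9*y/8)/9


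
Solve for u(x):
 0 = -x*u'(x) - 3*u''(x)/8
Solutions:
 u(x) = C1 + C2*erf(2*sqrt(3)*x/3)


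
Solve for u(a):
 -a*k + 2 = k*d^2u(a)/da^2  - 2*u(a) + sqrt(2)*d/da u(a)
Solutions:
 u(a) = C1*exp(sqrt(2)*a*(sqrt(4*k + 1) - 1)/(2*k)) + C2*exp(-sqrt(2)*a*(sqrt(4*k + 1) + 1)/(2*k)) + a*k/2 + sqrt(2)*k/4 - 1


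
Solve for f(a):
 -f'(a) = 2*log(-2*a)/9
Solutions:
 f(a) = C1 - 2*a*log(-a)/9 + 2*a*(1 - log(2))/9


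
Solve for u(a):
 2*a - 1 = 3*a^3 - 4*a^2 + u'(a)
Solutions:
 u(a) = C1 - 3*a^4/4 + 4*a^3/3 + a^2 - a


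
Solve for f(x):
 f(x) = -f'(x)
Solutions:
 f(x) = C1*exp(-x)


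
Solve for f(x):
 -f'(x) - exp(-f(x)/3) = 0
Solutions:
 f(x) = 3*log(C1 - x/3)


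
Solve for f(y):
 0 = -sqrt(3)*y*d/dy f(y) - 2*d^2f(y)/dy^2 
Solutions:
 f(y) = C1 + C2*erf(3^(1/4)*y/2)


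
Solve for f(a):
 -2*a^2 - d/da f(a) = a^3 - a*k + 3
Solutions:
 f(a) = C1 - a^4/4 - 2*a^3/3 + a^2*k/2 - 3*a


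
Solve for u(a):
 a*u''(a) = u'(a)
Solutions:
 u(a) = C1 + C2*a^2


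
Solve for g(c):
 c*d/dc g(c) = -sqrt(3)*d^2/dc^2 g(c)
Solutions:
 g(c) = C1 + C2*erf(sqrt(2)*3^(3/4)*c/6)


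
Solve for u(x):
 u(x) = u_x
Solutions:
 u(x) = C1*exp(x)


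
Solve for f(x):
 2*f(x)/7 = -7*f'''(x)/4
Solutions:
 f(x) = C3*exp(-2*7^(1/3)*x/7) + (C1*sin(sqrt(3)*7^(1/3)*x/7) + C2*cos(sqrt(3)*7^(1/3)*x/7))*exp(7^(1/3)*x/7)


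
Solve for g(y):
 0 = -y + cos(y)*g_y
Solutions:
 g(y) = C1 + Integral(y/cos(y), y)


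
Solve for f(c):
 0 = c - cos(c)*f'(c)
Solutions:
 f(c) = C1 + Integral(c/cos(c), c)


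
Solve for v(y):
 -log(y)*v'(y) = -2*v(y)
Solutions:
 v(y) = C1*exp(2*li(y))


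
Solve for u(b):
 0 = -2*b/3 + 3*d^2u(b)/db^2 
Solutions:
 u(b) = C1 + C2*b + b^3/27


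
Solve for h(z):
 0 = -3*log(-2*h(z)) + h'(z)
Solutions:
 -Integral(1/(log(-_y) + log(2)), (_y, h(z)))/3 = C1 - z


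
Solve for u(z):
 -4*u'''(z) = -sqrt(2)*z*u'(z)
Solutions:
 u(z) = C1 + Integral(C2*airyai(sqrt(2)*z/2) + C3*airybi(sqrt(2)*z/2), z)


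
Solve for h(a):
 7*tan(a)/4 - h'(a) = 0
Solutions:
 h(a) = C1 - 7*log(cos(a))/4


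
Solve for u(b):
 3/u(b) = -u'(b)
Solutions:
 u(b) = -sqrt(C1 - 6*b)
 u(b) = sqrt(C1 - 6*b)


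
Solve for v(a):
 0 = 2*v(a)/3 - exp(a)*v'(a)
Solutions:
 v(a) = C1*exp(-2*exp(-a)/3)


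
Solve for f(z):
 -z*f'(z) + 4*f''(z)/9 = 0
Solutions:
 f(z) = C1 + C2*erfi(3*sqrt(2)*z/4)


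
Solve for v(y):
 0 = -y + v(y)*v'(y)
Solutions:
 v(y) = -sqrt(C1 + y^2)
 v(y) = sqrt(C1 + y^2)


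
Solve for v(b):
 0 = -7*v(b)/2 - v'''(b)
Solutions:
 v(b) = C3*exp(-2^(2/3)*7^(1/3)*b/2) + (C1*sin(2^(2/3)*sqrt(3)*7^(1/3)*b/4) + C2*cos(2^(2/3)*sqrt(3)*7^(1/3)*b/4))*exp(2^(2/3)*7^(1/3)*b/4)


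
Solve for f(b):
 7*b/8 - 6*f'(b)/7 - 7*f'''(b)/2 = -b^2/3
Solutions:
 f(b) = C1 + C2*sin(2*sqrt(3)*b/7) + C3*cos(2*sqrt(3)*b/7) + 7*b^3/54 + 49*b^2/96 - 343*b/108


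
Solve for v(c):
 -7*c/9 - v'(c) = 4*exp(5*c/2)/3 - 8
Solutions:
 v(c) = C1 - 7*c^2/18 + 8*c - 8*exp(5*c/2)/15


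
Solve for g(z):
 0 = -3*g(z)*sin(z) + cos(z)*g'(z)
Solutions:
 g(z) = C1/cos(z)^3


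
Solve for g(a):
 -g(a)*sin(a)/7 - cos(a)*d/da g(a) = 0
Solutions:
 g(a) = C1*cos(a)^(1/7)


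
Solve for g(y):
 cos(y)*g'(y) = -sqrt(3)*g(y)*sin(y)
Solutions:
 g(y) = C1*cos(y)^(sqrt(3))


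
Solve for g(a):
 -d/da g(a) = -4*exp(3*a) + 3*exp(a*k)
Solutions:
 g(a) = C1 + 4*exp(3*a)/3 - 3*exp(a*k)/k


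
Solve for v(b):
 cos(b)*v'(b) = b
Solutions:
 v(b) = C1 + Integral(b/cos(b), b)


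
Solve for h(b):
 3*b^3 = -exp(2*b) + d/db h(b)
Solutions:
 h(b) = C1 + 3*b^4/4 + exp(2*b)/2


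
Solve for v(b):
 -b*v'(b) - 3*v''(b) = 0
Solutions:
 v(b) = C1 + C2*erf(sqrt(6)*b/6)


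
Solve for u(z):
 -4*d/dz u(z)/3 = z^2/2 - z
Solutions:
 u(z) = C1 - z^3/8 + 3*z^2/8


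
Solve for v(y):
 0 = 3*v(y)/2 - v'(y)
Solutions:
 v(y) = C1*exp(3*y/2)


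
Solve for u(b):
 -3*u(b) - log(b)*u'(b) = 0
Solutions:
 u(b) = C1*exp(-3*li(b))


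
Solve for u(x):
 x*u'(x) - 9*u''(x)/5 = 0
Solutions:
 u(x) = C1 + C2*erfi(sqrt(10)*x/6)


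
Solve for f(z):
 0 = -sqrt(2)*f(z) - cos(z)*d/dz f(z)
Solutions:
 f(z) = C1*(sin(z) - 1)^(sqrt(2)/2)/(sin(z) + 1)^(sqrt(2)/2)


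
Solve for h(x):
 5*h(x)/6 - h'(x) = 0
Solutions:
 h(x) = C1*exp(5*x/6)


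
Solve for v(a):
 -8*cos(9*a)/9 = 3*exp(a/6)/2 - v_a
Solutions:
 v(a) = C1 + 9*exp(a/6) + 8*sin(9*a)/81


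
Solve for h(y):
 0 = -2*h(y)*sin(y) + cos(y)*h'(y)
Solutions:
 h(y) = C1/cos(y)^2


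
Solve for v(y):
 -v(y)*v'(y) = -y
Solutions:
 v(y) = -sqrt(C1 + y^2)
 v(y) = sqrt(C1 + y^2)


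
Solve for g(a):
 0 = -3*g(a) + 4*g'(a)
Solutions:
 g(a) = C1*exp(3*a/4)


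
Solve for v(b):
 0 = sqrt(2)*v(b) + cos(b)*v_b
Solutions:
 v(b) = C1*(sin(b) - 1)^(sqrt(2)/2)/(sin(b) + 1)^(sqrt(2)/2)


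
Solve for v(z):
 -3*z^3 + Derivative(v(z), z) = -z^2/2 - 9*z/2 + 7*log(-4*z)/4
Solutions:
 v(z) = C1 + 3*z^4/4 - z^3/6 - 9*z^2/4 + 7*z*log(-z)/4 + 7*z*(-1 + 2*log(2))/4


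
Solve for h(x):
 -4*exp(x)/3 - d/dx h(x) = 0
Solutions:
 h(x) = C1 - 4*exp(x)/3


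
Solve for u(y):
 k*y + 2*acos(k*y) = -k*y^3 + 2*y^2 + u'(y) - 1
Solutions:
 u(y) = C1 + k*y^4/4 + k*y^2/2 - 2*y^3/3 + y + 2*Piecewise((y*acos(k*y) - sqrt(-k^2*y^2 + 1)/k, Ne(k, 0)), (pi*y/2, True))


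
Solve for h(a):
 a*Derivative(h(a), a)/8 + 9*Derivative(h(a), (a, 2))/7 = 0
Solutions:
 h(a) = C1 + C2*erf(sqrt(7)*a/12)


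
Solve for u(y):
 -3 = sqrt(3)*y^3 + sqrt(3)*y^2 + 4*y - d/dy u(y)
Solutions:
 u(y) = C1 + sqrt(3)*y^4/4 + sqrt(3)*y^3/3 + 2*y^2 + 3*y


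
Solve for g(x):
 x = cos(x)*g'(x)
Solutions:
 g(x) = C1 + Integral(x/cos(x), x)


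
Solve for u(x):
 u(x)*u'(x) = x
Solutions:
 u(x) = -sqrt(C1 + x^2)
 u(x) = sqrt(C1 + x^2)


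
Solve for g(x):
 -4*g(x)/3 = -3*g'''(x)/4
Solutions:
 g(x) = C3*exp(2*6^(1/3)*x/3) + (C1*sin(2^(1/3)*3^(5/6)*x/3) + C2*cos(2^(1/3)*3^(5/6)*x/3))*exp(-6^(1/3)*x/3)


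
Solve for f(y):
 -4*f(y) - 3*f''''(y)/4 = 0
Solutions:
 f(y) = (C1*sin(sqrt(2)*3^(3/4)*y/3) + C2*cos(sqrt(2)*3^(3/4)*y/3))*exp(-sqrt(2)*3^(3/4)*y/3) + (C3*sin(sqrt(2)*3^(3/4)*y/3) + C4*cos(sqrt(2)*3^(3/4)*y/3))*exp(sqrt(2)*3^(3/4)*y/3)


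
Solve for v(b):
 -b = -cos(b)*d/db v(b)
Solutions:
 v(b) = C1 + Integral(b/cos(b), b)


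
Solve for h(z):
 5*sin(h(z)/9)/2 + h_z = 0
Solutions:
 5*z/2 + 9*log(cos(h(z)/9) - 1)/2 - 9*log(cos(h(z)/9) + 1)/2 = C1


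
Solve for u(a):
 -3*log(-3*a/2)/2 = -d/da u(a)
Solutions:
 u(a) = C1 + 3*a*log(-a)/2 + 3*a*(-1 - log(2) + log(3))/2


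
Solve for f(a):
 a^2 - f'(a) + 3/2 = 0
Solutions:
 f(a) = C1 + a^3/3 + 3*a/2


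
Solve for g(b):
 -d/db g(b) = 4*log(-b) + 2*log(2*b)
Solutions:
 g(b) = C1 - 6*b*log(b) + 2*b*(-log(2) + 3 - 2*I*pi)


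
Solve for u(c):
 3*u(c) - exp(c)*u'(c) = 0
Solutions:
 u(c) = C1*exp(-3*exp(-c))


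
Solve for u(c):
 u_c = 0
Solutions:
 u(c) = C1


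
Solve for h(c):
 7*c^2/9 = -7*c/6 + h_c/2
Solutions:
 h(c) = C1 + 14*c^3/27 + 7*c^2/6


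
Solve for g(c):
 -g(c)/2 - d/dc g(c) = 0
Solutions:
 g(c) = C1*exp(-c/2)


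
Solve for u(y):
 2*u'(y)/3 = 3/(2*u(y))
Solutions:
 u(y) = -sqrt(C1 + 18*y)/2
 u(y) = sqrt(C1 + 18*y)/2


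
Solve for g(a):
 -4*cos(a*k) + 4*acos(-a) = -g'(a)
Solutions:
 g(a) = C1 - 4*a*acos(-a) - 4*sqrt(1 - a^2) + 4*Piecewise((sin(a*k)/k, Ne(k, 0)), (a, True))


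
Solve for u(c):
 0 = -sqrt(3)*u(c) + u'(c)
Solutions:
 u(c) = C1*exp(sqrt(3)*c)


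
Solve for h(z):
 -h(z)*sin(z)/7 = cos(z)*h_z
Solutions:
 h(z) = C1*cos(z)^(1/7)


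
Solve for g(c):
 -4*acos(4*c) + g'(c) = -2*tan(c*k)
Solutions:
 g(c) = C1 + 4*c*acos(4*c) - sqrt(1 - 16*c^2) - 2*Piecewise((-log(cos(c*k))/k, Ne(k, 0)), (0, True))


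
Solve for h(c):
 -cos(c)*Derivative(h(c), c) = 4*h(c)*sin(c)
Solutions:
 h(c) = C1*cos(c)^4


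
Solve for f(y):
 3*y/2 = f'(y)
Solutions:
 f(y) = C1 + 3*y^2/4


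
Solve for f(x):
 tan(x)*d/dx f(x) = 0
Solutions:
 f(x) = C1


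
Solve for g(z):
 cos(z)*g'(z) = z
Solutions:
 g(z) = C1 + Integral(z/cos(z), z)


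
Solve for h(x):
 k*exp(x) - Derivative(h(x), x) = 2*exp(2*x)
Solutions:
 h(x) = C1 + k*exp(x) - exp(2*x)


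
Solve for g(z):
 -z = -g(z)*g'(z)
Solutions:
 g(z) = -sqrt(C1 + z^2)
 g(z) = sqrt(C1 + z^2)


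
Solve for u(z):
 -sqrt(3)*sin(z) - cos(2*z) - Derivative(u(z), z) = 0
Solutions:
 u(z) = C1 - sin(2*z)/2 + sqrt(3)*cos(z)


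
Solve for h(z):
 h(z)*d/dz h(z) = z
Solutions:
 h(z) = -sqrt(C1 + z^2)
 h(z) = sqrt(C1 + z^2)


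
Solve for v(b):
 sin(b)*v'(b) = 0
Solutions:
 v(b) = C1


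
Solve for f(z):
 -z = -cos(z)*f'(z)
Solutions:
 f(z) = C1 + Integral(z/cos(z), z)


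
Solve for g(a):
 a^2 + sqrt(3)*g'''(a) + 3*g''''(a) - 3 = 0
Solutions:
 g(a) = C1 + C2*a + C3*a^2 + C4*exp(-sqrt(3)*a/3) - sqrt(3)*a^5/180 + a^4/12 - sqrt(3)*a^3/6


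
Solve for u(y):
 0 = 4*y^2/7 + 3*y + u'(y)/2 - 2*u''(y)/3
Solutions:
 u(y) = C1 + C2*exp(3*y/4) - 8*y^3/21 - 95*y^2/21 - 760*y/63


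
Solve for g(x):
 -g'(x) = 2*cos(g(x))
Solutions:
 g(x) = pi - asin((C1 + exp(4*x))/(C1 - exp(4*x)))
 g(x) = asin((C1 + exp(4*x))/(C1 - exp(4*x)))


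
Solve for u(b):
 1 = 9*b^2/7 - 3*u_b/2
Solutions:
 u(b) = C1 + 2*b^3/7 - 2*b/3


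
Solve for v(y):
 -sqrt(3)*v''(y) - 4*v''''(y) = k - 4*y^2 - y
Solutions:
 v(y) = C1 + C2*y + C3*sin(3^(1/4)*y/2) + C4*cos(3^(1/4)*y/2) + sqrt(3)*y^4/9 + sqrt(3)*y^3/18 + y^2*(-sqrt(3)*k - 32)/6


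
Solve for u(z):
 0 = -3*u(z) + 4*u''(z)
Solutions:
 u(z) = C1*exp(-sqrt(3)*z/2) + C2*exp(sqrt(3)*z/2)


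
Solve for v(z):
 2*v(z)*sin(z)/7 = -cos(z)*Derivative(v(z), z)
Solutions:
 v(z) = C1*cos(z)^(2/7)


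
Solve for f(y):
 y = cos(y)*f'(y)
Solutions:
 f(y) = C1 + Integral(y/cos(y), y)


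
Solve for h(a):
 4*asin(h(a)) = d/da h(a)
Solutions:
 Integral(1/asin(_y), (_y, h(a))) = C1 + 4*a


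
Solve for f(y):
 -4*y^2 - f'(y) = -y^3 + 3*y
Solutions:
 f(y) = C1 + y^4/4 - 4*y^3/3 - 3*y^2/2


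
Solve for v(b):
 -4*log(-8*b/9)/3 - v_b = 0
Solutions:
 v(b) = C1 - 4*b*log(-b)/3 + b*(-4*log(2) + 4/3 + 8*log(3)/3)


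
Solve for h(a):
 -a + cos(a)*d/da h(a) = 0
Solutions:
 h(a) = C1 + Integral(a/cos(a), a)


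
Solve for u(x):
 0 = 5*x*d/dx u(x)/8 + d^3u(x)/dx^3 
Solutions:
 u(x) = C1 + Integral(C2*airyai(-5^(1/3)*x/2) + C3*airybi(-5^(1/3)*x/2), x)


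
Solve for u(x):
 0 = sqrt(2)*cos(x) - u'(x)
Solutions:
 u(x) = C1 + sqrt(2)*sin(x)


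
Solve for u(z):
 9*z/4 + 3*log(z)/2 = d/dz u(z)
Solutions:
 u(z) = C1 + 9*z^2/8 + 3*z*log(z)/2 - 3*z/2


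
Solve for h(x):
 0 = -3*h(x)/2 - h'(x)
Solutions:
 h(x) = C1*exp(-3*x/2)


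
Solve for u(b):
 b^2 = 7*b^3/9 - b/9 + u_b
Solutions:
 u(b) = C1 - 7*b^4/36 + b^3/3 + b^2/18


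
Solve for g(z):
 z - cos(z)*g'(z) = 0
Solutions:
 g(z) = C1 + Integral(z/cos(z), z)


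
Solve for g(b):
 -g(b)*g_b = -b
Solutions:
 g(b) = -sqrt(C1 + b^2)
 g(b) = sqrt(C1 + b^2)


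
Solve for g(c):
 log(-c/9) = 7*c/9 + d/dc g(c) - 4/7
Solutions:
 g(c) = C1 - 7*c^2/18 + c*log(-c) + c*(-2*log(3) - 3/7)


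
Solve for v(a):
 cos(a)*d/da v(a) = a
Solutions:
 v(a) = C1 + Integral(a/cos(a), a)


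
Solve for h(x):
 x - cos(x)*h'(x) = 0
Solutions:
 h(x) = C1 + Integral(x/cos(x), x)


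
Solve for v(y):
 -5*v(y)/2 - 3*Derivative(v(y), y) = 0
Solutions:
 v(y) = C1*exp(-5*y/6)


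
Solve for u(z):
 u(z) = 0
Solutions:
 u(z) = 0


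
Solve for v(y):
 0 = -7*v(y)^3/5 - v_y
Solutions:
 v(y) = -sqrt(10)*sqrt(-1/(C1 - 7*y))/2
 v(y) = sqrt(10)*sqrt(-1/(C1 - 7*y))/2


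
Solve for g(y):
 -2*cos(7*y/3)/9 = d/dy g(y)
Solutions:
 g(y) = C1 - 2*sin(7*y/3)/21


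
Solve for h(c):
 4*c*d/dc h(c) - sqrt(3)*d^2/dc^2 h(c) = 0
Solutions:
 h(c) = C1 + C2*erfi(sqrt(2)*3^(3/4)*c/3)


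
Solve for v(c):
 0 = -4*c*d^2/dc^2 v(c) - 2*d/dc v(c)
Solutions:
 v(c) = C1 + C2*sqrt(c)


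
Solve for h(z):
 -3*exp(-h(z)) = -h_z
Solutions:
 h(z) = log(C1 + 3*z)


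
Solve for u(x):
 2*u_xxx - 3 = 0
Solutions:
 u(x) = C1 + C2*x + C3*x^2 + x^3/4


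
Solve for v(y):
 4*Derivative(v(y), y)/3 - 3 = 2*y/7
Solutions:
 v(y) = C1 + 3*y^2/28 + 9*y/4


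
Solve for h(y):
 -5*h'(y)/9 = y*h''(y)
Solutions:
 h(y) = C1 + C2*y^(4/9)


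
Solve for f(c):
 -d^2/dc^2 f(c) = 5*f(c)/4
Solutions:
 f(c) = C1*sin(sqrt(5)*c/2) + C2*cos(sqrt(5)*c/2)


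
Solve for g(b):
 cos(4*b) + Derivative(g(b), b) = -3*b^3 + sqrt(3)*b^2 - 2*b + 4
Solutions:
 g(b) = C1 - 3*b^4/4 + sqrt(3)*b^3/3 - b^2 + 4*b - sin(4*b)/4


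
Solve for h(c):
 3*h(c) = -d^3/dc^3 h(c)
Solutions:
 h(c) = C3*exp(-3^(1/3)*c) + (C1*sin(3^(5/6)*c/2) + C2*cos(3^(5/6)*c/2))*exp(3^(1/3)*c/2)


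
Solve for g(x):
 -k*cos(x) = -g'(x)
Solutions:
 g(x) = C1 + k*sin(x)


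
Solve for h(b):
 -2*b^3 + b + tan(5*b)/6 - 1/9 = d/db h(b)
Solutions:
 h(b) = C1 - b^4/2 + b^2/2 - b/9 - log(cos(5*b))/30


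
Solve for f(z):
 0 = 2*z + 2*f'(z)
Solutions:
 f(z) = C1 - z^2/2


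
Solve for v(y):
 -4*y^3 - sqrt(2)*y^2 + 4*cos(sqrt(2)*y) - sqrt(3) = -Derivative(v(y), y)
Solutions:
 v(y) = C1 + y^4 + sqrt(2)*y^3/3 + sqrt(3)*y - 2*sqrt(2)*sin(sqrt(2)*y)


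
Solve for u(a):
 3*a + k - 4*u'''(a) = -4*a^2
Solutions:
 u(a) = C1 + C2*a + C3*a^2 + a^5/60 + a^4/32 + a^3*k/24


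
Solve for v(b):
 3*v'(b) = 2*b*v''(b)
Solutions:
 v(b) = C1 + C2*b^(5/2)


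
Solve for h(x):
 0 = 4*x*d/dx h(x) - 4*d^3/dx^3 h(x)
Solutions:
 h(x) = C1 + Integral(C2*airyai(x) + C3*airybi(x), x)


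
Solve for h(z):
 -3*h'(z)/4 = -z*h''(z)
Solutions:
 h(z) = C1 + C2*z^(7/4)


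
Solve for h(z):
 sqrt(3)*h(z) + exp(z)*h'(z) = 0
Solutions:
 h(z) = C1*exp(sqrt(3)*exp(-z))


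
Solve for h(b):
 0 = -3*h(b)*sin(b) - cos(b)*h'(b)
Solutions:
 h(b) = C1*cos(b)^3


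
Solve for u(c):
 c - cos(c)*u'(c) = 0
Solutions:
 u(c) = C1 + Integral(c/cos(c), c)


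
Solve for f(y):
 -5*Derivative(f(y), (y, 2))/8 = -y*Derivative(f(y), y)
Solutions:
 f(y) = C1 + C2*erfi(2*sqrt(5)*y/5)


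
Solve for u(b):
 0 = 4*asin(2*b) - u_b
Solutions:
 u(b) = C1 + 4*b*asin(2*b) + 2*sqrt(1 - 4*b^2)


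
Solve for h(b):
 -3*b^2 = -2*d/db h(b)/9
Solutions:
 h(b) = C1 + 9*b^3/2


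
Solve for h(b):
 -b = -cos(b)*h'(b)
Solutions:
 h(b) = C1 + Integral(b/cos(b), b)


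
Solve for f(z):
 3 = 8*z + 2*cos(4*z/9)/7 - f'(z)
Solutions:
 f(z) = C1 + 4*z^2 - 3*z + 9*sin(4*z/9)/14


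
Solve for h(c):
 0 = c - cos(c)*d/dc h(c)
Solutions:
 h(c) = C1 + Integral(c/cos(c), c)


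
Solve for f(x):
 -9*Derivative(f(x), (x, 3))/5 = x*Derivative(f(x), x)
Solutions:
 f(x) = C1 + Integral(C2*airyai(-15^(1/3)*x/3) + C3*airybi(-15^(1/3)*x/3), x)


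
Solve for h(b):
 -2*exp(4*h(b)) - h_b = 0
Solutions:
 h(b) = log(-I*(1/(C1 + 8*b))^(1/4))
 h(b) = log(I*(1/(C1 + 8*b))^(1/4))
 h(b) = log(-(1/(C1 + 8*b))^(1/4))
 h(b) = log(1/(C1 + 8*b))/4


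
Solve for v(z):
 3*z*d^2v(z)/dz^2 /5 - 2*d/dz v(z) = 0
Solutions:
 v(z) = C1 + C2*z^(13/3)


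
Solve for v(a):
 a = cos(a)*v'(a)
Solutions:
 v(a) = C1 + Integral(a/cos(a), a)


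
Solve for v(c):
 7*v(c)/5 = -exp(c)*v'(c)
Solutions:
 v(c) = C1*exp(7*exp(-c)/5)


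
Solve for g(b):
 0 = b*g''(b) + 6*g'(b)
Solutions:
 g(b) = C1 + C2/b^5


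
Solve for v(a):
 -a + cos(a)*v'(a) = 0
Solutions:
 v(a) = C1 + Integral(a/cos(a), a)


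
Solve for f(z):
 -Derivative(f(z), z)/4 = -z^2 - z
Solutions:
 f(z) = C1 + 4*z^3/3 + 2*z^2


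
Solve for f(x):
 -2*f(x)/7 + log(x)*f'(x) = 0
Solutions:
 f(x) = C1*exp(2*li(x)/7)


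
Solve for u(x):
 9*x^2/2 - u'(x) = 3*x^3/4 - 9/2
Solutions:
 u(x) = C1 - 3*x^4/16 + 3*x^3/2 + 9*x/2


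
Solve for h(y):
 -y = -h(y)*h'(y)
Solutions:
 h(y) = -sqrt(C1 + y^2)
 h(y) = sqrt(C1 + y^2)


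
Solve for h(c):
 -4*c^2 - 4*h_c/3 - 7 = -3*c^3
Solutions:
 h(c) = C1 + 9*c^4/16 - c^3 - 21*c/4


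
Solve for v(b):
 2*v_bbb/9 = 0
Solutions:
 v(b) = C1 + C2*b + C3*b^2


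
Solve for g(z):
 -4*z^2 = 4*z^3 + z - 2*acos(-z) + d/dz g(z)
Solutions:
 g(z) = C1 - z^4 - 4*z^3/3 - z^2/2 + 2*z*acos(-z) + 2*sqrt(1 - z^2)


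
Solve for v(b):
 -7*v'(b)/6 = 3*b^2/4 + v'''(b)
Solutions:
 v(b) = C1 + C2*sin(sqrt(42)*b/6) + C3*cos(sqrt(42)*b/6) - 3*b^3/14 + 54*b/49


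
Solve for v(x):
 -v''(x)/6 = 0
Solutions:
 v(x) = C1 + C2*x


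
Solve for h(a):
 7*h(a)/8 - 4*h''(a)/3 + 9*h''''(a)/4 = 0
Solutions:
 h(a) = (C1*sin(2^(3/4)*sqrt(3)*7^(1/4)*a*sin(atan(sqrt(878)/16)/2)/6) + C2*cos(2^(3/4)*sqrt(3)*7^(1/4)*a*sin(atan(sqrt(878)/16)/2)/6))*exp(-2^(3/4)*sqrt(3)*7^(1/4)*a*cos(atan(sqrt(878)/16)/2)/6) + (C3*sin(2^(3/4)*sqrt(3)*7^(1/4)*a*sin(atan(sqrt(878)/16)/2)/6) + C4*cos(2^(3/4)*sqrt(3)*7^(1/4)*a*sin(atan(sqrt(878)/16)/2)/6))*exp(2^(3/4)*sqrt(3)*7^(1/4)*a*cos(atan(sqrt(878)/16)/2)/6)


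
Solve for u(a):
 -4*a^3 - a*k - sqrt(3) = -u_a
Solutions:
 u(a) = C1 + a^4 + a^2*k/2 + sqrt(3)*a


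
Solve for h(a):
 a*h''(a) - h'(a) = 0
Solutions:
 h(a) = C1 + C2*a^2


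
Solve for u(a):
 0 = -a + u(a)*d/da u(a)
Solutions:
 u(a) = -sqrt(C1 + a^2)
 u(a) = sqrt(C1 + a^2)


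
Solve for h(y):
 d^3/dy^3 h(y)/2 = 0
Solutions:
 h(y) = C1 + C2*y + C3*y^2


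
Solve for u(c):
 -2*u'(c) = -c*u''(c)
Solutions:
 u(c) = C1 + C2*c^3


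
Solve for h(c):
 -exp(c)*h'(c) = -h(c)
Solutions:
 h(c) = C1*exp(-exp(-c))


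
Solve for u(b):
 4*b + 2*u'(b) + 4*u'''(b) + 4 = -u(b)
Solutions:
 u(b) = C1*exp(-3^(1/3)*b*(-(9 + sqrt(105))^(1/3) + 2*3^(1/3)/(9 + sqrt(105))^(1/3))/12)*sin(3^(1/6)*b*(6/(9 + sqrt(105))^(1/3) + 3^(2/3)*(9 + sqrt(105))^(1/3))/12) + C2*exp(-3^(1/3)*b*(-(9 + sqrt(105))^(1/3) + 2*3^(1/3)/(9 + sqrt(105))^(1/3))/12)*cos(3^(1/6)*b*(6/(9 + sqrt(105))^(1/3) + 3^(2/3)*(9 + sqrt(105))^(1/3))/12) + C3*exp(3^(1/3)*b*(-(9 + sqrt(105))^(1/3) + 2*3^(1/3)/(9 + sqrt(105))^(1/3))/6) - 4*b + 4


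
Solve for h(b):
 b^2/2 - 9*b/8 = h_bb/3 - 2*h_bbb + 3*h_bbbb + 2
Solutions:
 h(b) = C1 + C4*exp(b/3) + b^4/8 + 39*b^3/16 + 219*b^2/8 + b*(C2 + C3*exp(b)^(1/3))


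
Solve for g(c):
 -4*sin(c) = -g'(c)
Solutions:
 g(c) = C1 - 4*cos(c)


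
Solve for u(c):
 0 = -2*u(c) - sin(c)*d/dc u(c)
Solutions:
 u(c) = C1*(cos(c) + 1)/(cos(c) - 1)


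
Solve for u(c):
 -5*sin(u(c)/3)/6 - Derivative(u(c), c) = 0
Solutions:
 5*c/6 + 3*log(cos(u(c)/3) - 1)/2 - 3*log(cos(u(c)/3) + 1)/2 = C1


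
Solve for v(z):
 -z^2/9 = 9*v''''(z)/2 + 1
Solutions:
 v(z) = C1 + C2*z + C3*z^2 + C4*z^3 - z^6/14580 - z^4/108


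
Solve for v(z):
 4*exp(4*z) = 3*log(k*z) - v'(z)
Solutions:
 v(z) = C1 + 3*z*log(k*z) - 3*z - exp(4*z)


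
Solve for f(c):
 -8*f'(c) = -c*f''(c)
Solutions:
 f(c) = C1 + C2*c^9


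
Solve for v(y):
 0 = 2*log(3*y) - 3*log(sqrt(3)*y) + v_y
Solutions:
 v(y) = C1 + y*log(y) - y - y*log(3)/2


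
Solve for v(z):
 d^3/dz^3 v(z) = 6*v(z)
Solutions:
 v(z) = C3*exp(6^(1/3)*z) + (C1*sin(2^(1/3)*3^(5/6)*z/2) + C2*cos(2^(1/3)*3^(5/6)*z/2))*exp(-6^(1/3)*z/2)


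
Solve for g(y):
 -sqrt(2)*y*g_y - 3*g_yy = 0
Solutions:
 g(y) = C1 + C2*erf(2^(3/4)*sqrt(3)*y/6)


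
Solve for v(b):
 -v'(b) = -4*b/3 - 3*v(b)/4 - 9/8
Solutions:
 v(b) = C1*exp(3*b/4) - 16*b/9 - 209/54


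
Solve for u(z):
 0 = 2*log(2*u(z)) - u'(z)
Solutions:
 -Integral(1/(log(_y) + log(2)), (_y, u(z)))/2 = C1 - z


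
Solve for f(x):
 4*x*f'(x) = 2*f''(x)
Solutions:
 f(x) = C1 + C2*erfi(x)


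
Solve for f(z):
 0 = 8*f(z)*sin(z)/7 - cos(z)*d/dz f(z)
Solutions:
 f(z) = C1/cos(z)^(8/7)


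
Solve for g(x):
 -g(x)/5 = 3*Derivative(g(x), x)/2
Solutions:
 g(x) = C1*exp(-2*x/15)


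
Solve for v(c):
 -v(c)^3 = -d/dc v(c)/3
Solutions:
 v(c) = -sqrt(2)*sqrt(-1/(C1 + 3*c))/2
 v(c) = sqrt(2)*sqrt(-1/(C1 + 3*c))/2


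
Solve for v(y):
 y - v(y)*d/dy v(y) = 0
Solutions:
 v(y) = -sqrt(C1 + y^2)
 v(y) = sqrt(C1 + y^2)


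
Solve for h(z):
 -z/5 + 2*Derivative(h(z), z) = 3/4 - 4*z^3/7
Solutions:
 h(z) = C1 - z^4/14 + z^2/20 + 3*z/8


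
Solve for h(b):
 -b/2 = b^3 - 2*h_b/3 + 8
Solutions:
 h(b) = C1 + 3*b^4/8 + 3*b^2/8 + 12*b


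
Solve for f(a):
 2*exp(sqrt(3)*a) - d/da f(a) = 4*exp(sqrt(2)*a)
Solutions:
 f(a) = C1 - 2*sqrt(2)*exp(sqrt(2)*a) + 2*sqrt(3)*exp(sqrt(3)*a)/3


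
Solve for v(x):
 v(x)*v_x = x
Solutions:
 v(x) = -sqrt(C1 + x^2)
 v(x) = sqrt(C1 + x^2)


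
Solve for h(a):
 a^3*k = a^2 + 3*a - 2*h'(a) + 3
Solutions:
 h(a) = C1 - a^4*k/8 + a^3/6 + 3*a^2/4 + 3*a/2


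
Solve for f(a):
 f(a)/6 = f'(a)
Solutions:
 f(a) = C1*exp(a/6)


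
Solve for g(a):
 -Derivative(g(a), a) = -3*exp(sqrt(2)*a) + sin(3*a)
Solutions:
 g(a) = C1 + 3*sqrt(2)*exp(sqrt(2)*a)/2 + cos(3*a)/3


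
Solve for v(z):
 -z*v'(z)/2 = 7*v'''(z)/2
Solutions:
 v(z) = C1 + Integral(C2*airyai(-7^(2/3)*z/7) + C3*airybi(-7^(2/3)*z/7), z)


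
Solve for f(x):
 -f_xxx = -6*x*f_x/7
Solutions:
 f(x) = C1 + Integral(C2*airyai(6^(1/3)*7^(2/3)*x/7) + C3*airybi(6^(1/3)*7^(2/3)*x/7), x)


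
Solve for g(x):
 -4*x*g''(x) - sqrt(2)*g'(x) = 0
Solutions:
 g(x) = C1 + C2*x^(1 - sqrt(2)/4)


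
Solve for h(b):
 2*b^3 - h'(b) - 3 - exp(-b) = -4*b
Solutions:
 h(b) = C1 + b^4/2 + 2*b^2 - 3*b + exp(-b)


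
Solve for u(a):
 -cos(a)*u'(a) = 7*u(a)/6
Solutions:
 u(a) = C1*(sin(a) - 1)^(7/12)/(sin(a) + 1)^(7/12)


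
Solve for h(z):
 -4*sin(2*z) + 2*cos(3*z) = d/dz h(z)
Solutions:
 h(z) = C1 + 2*sin(3*z)/3 + 2*cos(2*z)


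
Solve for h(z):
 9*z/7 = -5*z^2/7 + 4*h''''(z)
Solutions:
 h(z) = C1 + C2*z + C3*z^2 + C4*z^3 + z^6/2016 + 3*z^5/1120


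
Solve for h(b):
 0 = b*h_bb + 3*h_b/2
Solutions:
 h(b) = C1 + C2/sqrt(b)


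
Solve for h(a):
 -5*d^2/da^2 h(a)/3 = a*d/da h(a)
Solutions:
 h(a) = C1 + C2*erf(sqrt(30)*a/10)


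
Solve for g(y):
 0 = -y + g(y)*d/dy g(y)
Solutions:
 g(y) = -sqrt(C1 + y^2)
 g(y) = sqrt(C1 + y^2)


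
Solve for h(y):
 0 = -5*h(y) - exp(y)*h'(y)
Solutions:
 h(y) = C1*exp(5*exp(-y))


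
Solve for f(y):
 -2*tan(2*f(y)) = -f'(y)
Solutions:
 f(y) = -asin(C1*exp(4*y))/2 + pi/2
 f(y) = asin(C1*exp(4*y))/2


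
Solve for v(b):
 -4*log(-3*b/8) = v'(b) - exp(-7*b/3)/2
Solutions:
 v(b) = C1 - 4*b*log(-b) + 4*b*(-log(3) + 1 + 3*log(2)) - 3*exp(-7*b/3)/14


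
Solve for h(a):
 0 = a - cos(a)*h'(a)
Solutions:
 h(a) = C1 + Integral(a/cos(a), a)


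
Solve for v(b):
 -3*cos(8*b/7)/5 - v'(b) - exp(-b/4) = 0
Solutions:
 v(b) = C1 - 21*sin(8*b/7)/40 + 4*exp(-b/4)


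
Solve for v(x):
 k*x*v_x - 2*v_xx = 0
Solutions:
 v(x) = Piecewise((-sqrt(pi)*C1*erf(x*sqrt(-k)/2)/sqrt(-k) - C2, (k > 0) | (k < 0)), (-C1*x - C2, True))


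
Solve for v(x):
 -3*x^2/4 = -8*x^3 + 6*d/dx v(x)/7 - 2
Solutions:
 v(x) = C1 + 7*x^4/3 - 7*x^3/24 + 7*x/3


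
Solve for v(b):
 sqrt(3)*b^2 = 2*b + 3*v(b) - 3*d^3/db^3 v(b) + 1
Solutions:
 v(b) = C3*exp(b) + sqrt(3)*b^2/3 - 2*b/3 + (C1*sin(sqrt(3)*b/2) + C2*cos(sqrt(3)*b/2))*exp(-b/2) - 1/3


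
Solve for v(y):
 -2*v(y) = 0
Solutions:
 v(y) = 0


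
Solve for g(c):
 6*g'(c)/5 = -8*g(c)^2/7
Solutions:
 g(c) = 21/(C1 + 20*c)


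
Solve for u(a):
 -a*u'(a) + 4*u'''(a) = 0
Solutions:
 u(a) = C1 + Integral(C2*airyai(2^(1/3)*a/2) + C3*airybi(2^(1/3)*a/2), a)


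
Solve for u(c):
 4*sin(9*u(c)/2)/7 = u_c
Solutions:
 -4*c/7 + log(cos(9*u(c)/2) - 1)/9 - log(cos(9*u(c)/2) + 1)/9 = C1


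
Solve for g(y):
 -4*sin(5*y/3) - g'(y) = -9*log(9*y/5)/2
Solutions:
 g(y) = C1 + 9*y*log(y)/2 - 9*y*log(5)/2 - 9*y/2 + 9*y*log(3) + 12*cos(5*y/3)/5


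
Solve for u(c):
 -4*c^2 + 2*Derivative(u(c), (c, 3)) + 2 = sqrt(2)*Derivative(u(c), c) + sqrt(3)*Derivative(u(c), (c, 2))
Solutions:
 u(c) = C1 + C2*exp(c*(sqrt(3) + sqrt(3 + 8*sqrt(2)))/4) + C3*exp(c*(-sqrt(3 + 8*sqrt(2)) + sqrt(3))/4) - 2*sqrt(2)*c^3/3 + 2*sqrt(3)*c^2 - 8*c - 5*sqrt(2)*c
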